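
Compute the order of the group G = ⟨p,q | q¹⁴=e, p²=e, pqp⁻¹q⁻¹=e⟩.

Enumerate words in the generators, reducing via the relations: the distinct elements are
  {e, p, q, pq, q², q³, q⁴, q⁵, q⁶, q⁷, q⁸, q⁹, pq², pq³, pq⁴, pq⁵, pq⁶, pq⁷, pq⁸, pq⁹, q¹², q¹³, q¹¹, q¹⁰, pq¹², pq¹³, pq¹¹, pq¹⁰}.
No further products give new elements, so |G| = 28.

Answer: 28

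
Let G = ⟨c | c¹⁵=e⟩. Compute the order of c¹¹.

Compute successive powers until reaching e:
  (c¹¹)¹ = c¹¹, (c¹¹)² = c⁷, (c¹¹)³ = c³, (c¹¹)⁴ = c¹⁴, (c¹¹)⁵ = c¹⁰, (c¹¹)⁶ = c⁶, (c¹¹)⁷ = c², (c¹¹)⁸ = c¹³, (c¹¹)⁹ = c⁹, (c¹¹)¹⁰ = c⁵, (c¹¹)¹¹ = c, (c¹¹)¹² = c¹², (c¹¹)¹³ = c⁸, (c¹¹)¹⁴ = c⁴, (c¹¹)¹⁵ = e.
The smallest positive k with (c¹¹)ᵏ = e is 15.

Answer: 15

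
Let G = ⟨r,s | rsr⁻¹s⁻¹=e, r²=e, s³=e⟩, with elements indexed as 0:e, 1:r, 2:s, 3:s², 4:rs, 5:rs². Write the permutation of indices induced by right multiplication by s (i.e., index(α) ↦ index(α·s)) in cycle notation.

(0 2 3)(1 4 5)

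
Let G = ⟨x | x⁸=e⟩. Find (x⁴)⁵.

Compute successive powers of (x⁴), reducing at each step:
  (x⁴)²: (x⁴) · x⁴ = e
  (x⁴)³: e · x⁴ = x⁴
  (x⁴)⁴: (x⁴) · x⁴ = e
  (x⁴)⁵: e · x⁴ = x⁴

Answer: x⁴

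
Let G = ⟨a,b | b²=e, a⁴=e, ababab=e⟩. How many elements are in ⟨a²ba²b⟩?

|⟨a²ba²b⟩| equals the order of a²ba²b. Compute successive powers until reaching e:
  (a²ba²b)¹ = a²ba²b, (a²ba²b)² = e.
The smallest positive k with (a²ba²b)ᵏ = e is 2, so |⟨a²ba²b⟩| = 2.

Answer: 2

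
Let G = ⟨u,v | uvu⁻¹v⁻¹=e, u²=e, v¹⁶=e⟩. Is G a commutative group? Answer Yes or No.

Each pair of generators commutes: u·v = uv = v·u. Since the generators pairwise commute, every element of G commutes with every other, so G is abelian.

Answer: Yes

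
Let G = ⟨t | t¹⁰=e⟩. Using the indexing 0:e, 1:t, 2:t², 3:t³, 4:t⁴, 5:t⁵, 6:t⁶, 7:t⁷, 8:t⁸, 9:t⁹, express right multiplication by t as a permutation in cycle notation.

(0 1 2 3 4 5 6 7 8 9)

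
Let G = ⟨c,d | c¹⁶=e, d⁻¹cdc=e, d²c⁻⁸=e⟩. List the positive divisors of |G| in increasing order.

|G| = 32 = 2⁵. By Lagrange's theorem the order of any subgroup divides 32; the divisors of 32 are 1, 2, 4, 8, 16, 32.

Answer: 1, 2, 4, 8, 16, 32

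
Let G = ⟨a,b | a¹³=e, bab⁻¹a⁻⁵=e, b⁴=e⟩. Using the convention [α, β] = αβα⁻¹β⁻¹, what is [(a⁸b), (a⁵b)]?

[(a⁸b), (a⁵b)] = (a⁸b)·(a⁵b)·(a⁸b)⁻¹·(a⁵b)⁻¹.
  (a⁸b) · (a⁵b) = a⁷b²
  (a⁷b²) · (ab³) = a⁶b
  (a⁶b) · (a¹²b³) = a

Answer: a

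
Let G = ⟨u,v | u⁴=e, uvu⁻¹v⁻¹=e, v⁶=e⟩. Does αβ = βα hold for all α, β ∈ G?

Each pair of generators commutes: u·v = uv = v·u. Since the generators pairwise commute, every element of G commutes with every other, so G is abelian.

Answer: Yes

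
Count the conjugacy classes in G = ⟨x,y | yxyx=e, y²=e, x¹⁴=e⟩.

The conjugacy classes (representative and size) are:
  [e] (size 1), [x¹³] (size 2), [x²] (size 2), [x³] (size 2), [x¹⁰] (size 2), [x⁵] (size 2), [x⁸] (size 2), [x⁷] (size 1), [x⁶y] (size 7), [x⁹y] (size 7).
Class equation: 1 + 2 + 2 + 2 + 2 + 2 + 2 + 1 + 7 + 7 = 28 = |G|. So G has 10 conjugacy classes.

Answer: 10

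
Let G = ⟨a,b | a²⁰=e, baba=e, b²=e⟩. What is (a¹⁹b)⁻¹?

The order of (a¹⁹b) is 2 (smallest k with (a¹⁹b)ᵏ = e), so (a¹⁹b)⁻¹ = (a¹⁹b)¹ = a¹⁹b.
Check: (a¹⁹b) · (a¹⁹b) → (a¹⁹b) · a¹⁹ = b;   b · b = e, giving e as required.

Answer: a¹⁹b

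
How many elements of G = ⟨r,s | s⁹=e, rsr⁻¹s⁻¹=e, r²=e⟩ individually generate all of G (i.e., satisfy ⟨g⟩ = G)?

G is cyclic of order 18. An element generates G iff its order is 18, and a cyclic group of order 18 has exactly φ(18) = 6 such elements.

Answer: 6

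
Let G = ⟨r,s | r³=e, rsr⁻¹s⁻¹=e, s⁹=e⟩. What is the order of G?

Enumerate words in the generators, reducing via the relations: the distinct elements are
  {e, r, s, rs, r², s², s³, s⁴, s⁵, s⁶, s⁷, s⁸, rs², rs³, rs⁴, rs⁵, rs⁶, rs⁷, rs⁸, r²s, r²s², r²s³, r²s⁴, r²s⁵, r²s⁶, r²s⁷, r²s⁸}.
No further products give new elements, so |G| = 27.

Answer: 27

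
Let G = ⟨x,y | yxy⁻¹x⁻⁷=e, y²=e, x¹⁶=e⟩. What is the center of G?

An element z ∈ Z(G) iff z commutes with every generator.
For example x⁸ is central: (x⁸)·x = x⁹ = x·(x⁸); (x⁸)·y = x⁸y = y·(x⁸).
Whereas x ∉ Z(G) since x·y = xy ≠ x⁷y = y·x.
Checking each of the 32 elements this way gives Z(G) = {e, x⁸}, of order 2.

Answer: {e, x⁸}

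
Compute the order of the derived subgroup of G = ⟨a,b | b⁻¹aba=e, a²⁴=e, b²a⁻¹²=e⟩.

G' = [G, G] is generated by all commutators. The generator-pair commutators are: [a, b] = a².
The subgroup they normally generate is {e, a², a⁴, a⁶, a⁸, a¹⁰, a¹², a¹⁴, a¹⁶, a¹⁸, a²⁰, a²²}, of order 12.
Check: |G/G'| = 48/12 = 4 is the order of the abelianisation.

Answer: 12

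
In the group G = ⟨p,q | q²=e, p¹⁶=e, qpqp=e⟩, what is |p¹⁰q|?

Compute successive powers until reaching e:
  (p¹⁰q)¹ = p¹⁰q, (p¹⁰q)² = e.
The smallest positive k with (p¹⁰q)ᵏ = e is 2.

Answer: 2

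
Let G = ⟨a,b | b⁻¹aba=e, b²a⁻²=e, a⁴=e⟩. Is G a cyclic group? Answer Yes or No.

Every cyclic group is abelian. But a·b = ab while b·a = ab⁻¹, so a·b ≠ b·a and G is not abelian. Hence G is not cyclic.

Answer: No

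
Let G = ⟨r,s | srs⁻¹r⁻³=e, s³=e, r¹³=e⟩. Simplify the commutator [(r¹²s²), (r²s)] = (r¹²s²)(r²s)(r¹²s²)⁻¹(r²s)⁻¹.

[(r¹²s²), (r²s)] = (r¹²s²)·(r²s)·(r¹²s²)⁻¹·(r²s)⁻¹.
  (r¹²s²) · (r²s) = r⁴
  (r⁴) · (r³s) = r⁷s
  (r⁷s) · (r⁸s²) = r⁵

Answer: r⁵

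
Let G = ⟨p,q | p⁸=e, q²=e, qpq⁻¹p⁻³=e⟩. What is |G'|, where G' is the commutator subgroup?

G' = [G, G] is generated by all commutators. The generator-pair commutators are: [p, q] = p⁶.
The subgroup they normally generate is {e, p², p⁴, p⁶}, of order 4.
Check: |G/G'| = 16/4 = 4 is the order of the abelianisation.

Answer: 4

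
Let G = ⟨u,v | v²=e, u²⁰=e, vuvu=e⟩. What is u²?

Compute successive powers of u, reducing at each step:
  u²: u · u = u²

Answer: u²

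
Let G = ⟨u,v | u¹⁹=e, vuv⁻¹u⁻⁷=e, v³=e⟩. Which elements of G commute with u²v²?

⟨u²v²⟩ ⊆ C_G(u²v²) since powers of u²v² commute with u²v²; so |C_G(u²v²)| ≥ |⟨u²v²⟩| = 3.
By orbit–stabilizer, |C_G(u²v²)| = |G| / |conj. class of u²v²| = 57 / 19 = 3.
The 3 elements commuting with u²v² are {e, u²v², u⁵v}.

Answer: {e, u²v², u⁵v}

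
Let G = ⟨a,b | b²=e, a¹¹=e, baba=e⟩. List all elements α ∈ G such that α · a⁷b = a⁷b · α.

⟨a⁷b⟩ ⊆ C_G(a⁷b) since powers of a⁷b commute with a⁷b; so |C_G(a⁷b)| ≥ |⟨a⁷b⟩| = 2.
By orbit–stabilizer, |C_G(a⁷b)| = |G| / |conj. class of a⁷b| = 22 / 11 = 2.
The 2 elements commuting with a⁷b are {e, a⁷b}.

Answer: {e, a⁷b}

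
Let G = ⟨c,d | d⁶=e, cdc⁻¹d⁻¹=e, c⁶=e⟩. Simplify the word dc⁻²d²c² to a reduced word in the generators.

Multiply left to right, reducing at each step:
  d · c⁻² = c⁴d
  (c⁴d) · d² = c⁴d³
  (c⁴d³) · c² = d³

Answer: d³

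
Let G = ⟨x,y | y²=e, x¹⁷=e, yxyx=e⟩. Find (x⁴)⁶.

Compute successive powers of (x⁴), reducing at each step:
  (x⁴)²: (x⁴) · x⁴ = x⁸
  (x⁴)³: (x⁸) · x⁴ = x¹²
  (x⁴)⁴: (x¹²) · x⁴ = x¹⁶
  (x⁴)⁵: (x¹⁶) · x⁴ = x³
  (x⁴)⁶: (x³) · x⁴ = x⁷

Answer: x⁷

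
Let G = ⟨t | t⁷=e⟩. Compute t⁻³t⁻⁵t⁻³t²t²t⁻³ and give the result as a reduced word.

Multiply left to right, reducing at each step:
  (t⁴) · t⁻⁵ = t⁶
  (t⁶) · t⁻³ = t³
  (t³) · t² = t⁵
  (t⁵) · t² = e
  e · t⁻³ = t⁴

Answer: t⁴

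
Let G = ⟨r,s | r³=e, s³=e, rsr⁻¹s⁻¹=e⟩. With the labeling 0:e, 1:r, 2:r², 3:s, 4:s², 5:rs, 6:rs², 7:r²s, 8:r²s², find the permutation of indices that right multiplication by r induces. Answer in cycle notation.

(0 1 2)(3 5 7)(4 6 8)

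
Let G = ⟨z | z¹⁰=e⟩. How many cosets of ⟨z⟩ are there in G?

First find ord(z) by computing successive powers:
  z¹ = z, z² = z², z³ = z³, z⁴ = z⁴, z⁵ = z⁵, z⁶ = z⁶, z⁷ = z⁷, z⁸ = z⁸, z⁹ = z⁹, z¹⁰ = e.
So |⟨z⟩| = ord(z) = 10. With |G| = 10, by Lagrange [G : ⟨z⟩] = 10/10 = 1.

Answer: 1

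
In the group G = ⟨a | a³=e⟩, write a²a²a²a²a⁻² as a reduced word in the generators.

Multiply left to right, reducing at each step:
  (a²) · a² = a
  a · a² = e
  e · a² = a²
  (a²) · a⁻² = e

Answer: e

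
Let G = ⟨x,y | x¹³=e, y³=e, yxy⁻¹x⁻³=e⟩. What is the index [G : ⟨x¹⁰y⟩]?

First find ord(x¹⁰y) by computing successive powers:
  (x¹⁰y)¹ = x¹⁰y, (x¹⁰y)² = xy², (x¹⁰y)³ = e.
So |⟨x¹⁰y⟩| = ord(x¹⁰y) = 3. With |G| = 39, by Lagrange [G : ⟨x¹⁰y⟩] = 39/3 = 13.

Answer: 13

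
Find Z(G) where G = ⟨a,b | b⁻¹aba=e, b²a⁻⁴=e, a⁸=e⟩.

An element z ∈ Z(G) iff z commutes with every generator.
For example a⁴ is central: (a⁴)·a = a⁵ = a·(a⁴); (a⁴)·b = b⁻¹ = b·(a⁴).
Whereas a ∉ Z(G) since a·b = ab ≠ a³b⁻¹ = b·a.
Checking each of the 16 elements this way gives Z(G) = {e, a⁴}, of order 2.

Answer: {e, a⁴}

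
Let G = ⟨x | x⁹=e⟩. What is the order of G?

G is generated by a single element, so G is cyclic. The relator gives x⁹ = e and no smaller power is forced to be e, so the 9 powers {e, x, x², x³, x⁴, x⁵, x⁶, x⁷, x⁸} are distinct. Hence |G| = 9.

Answer: 9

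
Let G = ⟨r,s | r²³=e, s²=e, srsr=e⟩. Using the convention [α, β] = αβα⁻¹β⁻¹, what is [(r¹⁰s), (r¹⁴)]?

[(r¹⁰s), (r¹⁴)] = (r¹⁰s)·(r¹⁴)·(r¹⁰s)⁻¹·(r¹⁴)⁻¹.
  (r¹⁰s) · (r¹⁴) = r¹⁹s
  (r¹⁹s) · (r¹⁰s) = r⁹
  (r⁹) · (r⁹) = r¹⁸

Answer: r¹⁸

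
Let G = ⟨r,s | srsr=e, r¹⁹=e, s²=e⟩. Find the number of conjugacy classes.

The conjugacy classes (representative and size) are:
  [e] (size 1), [r¹⁸] (size 2), [r²] (size 2), [r¹⁶] (size 2), [r⁴] (size 2), [r¹⁴] (size 2), [r¹³] (size 2), [r¹²] (size 2), [r⁸] (size 2), [r⁹] (size 2), [s] (size 19).
Class equation: 1 + 2 + 2 + 2 + 2 + 2 + 2 + 2 + 2 + 2 + 19 = 38 = |G|. So G has 11 conjugacy classes.

Answer: 11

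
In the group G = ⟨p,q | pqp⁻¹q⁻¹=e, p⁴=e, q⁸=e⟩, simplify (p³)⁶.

Compute successive powers of (p³), reducing at each step:
  (p³)²: (p³) · p³ = p²
  (p³)³: (p²) · p³ = p
  (p³)⁴: p · p³ = e
  (p³)⁵: e · p³ = p³
  (p³)⁶: (p³) · p³ = p²

Answer: p²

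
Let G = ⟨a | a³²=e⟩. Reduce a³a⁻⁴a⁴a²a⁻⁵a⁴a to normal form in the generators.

Multiply left to right, reducing at each step:
  (a³) · a⁻⁴ = a³¹
  (a³¹) · a⁴ = a³
  (a³) · a² = a⁵
  (a⁵) · a⁻⁵ = e
  e · a⁴ = a⁴
  (a⁴) · a = a⁵

Answer: a⁵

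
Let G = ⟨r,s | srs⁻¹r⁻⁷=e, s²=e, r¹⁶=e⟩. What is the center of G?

An element z ∈ Z(G) iff z commutes with every generator.
For example r⁸ is central: (r⁸)·r = r⁹ = r·(r⁸); (r⁸)·s = r⁸s = s·(r⁸).
Whereas r ∉ Z(G) since r·s = rs ≠ r⁷s = s·r.
Checking each of the 32 elements this way gives Z(G) = {e, r⁸}, of order 2.

Answer: {e, r⁸}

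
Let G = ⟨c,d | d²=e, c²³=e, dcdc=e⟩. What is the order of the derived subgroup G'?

G' = [G, G] is generated by all commutators. The generator-pair commutators are: [c, d] = c².
The subgroup they normally generate is {e, c, c², c³, c⁴, c⁵, c⁶, c⁷, c⁸, c⁹, c¹⁰, c¹¹, c¹², c¹³, c¹⁴, c¹⁵, c¹⁶, c¹⁷, c¹⁸, c¹⁹, c²⁰, c²¹, c²²}, of order 23.
Check: |G/G'| = 46/23 = 2 is the order of the abelianisation.

Answer: 23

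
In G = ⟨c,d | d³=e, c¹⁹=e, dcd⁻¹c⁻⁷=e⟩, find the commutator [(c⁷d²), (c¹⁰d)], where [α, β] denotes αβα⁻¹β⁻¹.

[(c⁷d²), (c¹⁰d)] = (c⁷d²)·(c¹⁰d)·(c⁷d²)⁻¹·(c¹⁰d)⁻¹.
  (c⁷d²) · (c¹⁰d) = c³
  (c³) · (c⁸d) = c¹¹d
  (c¹¹d) · (c⁴d²) = c

Answer: c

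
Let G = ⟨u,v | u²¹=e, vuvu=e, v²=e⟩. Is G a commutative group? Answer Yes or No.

u·v = uv but v·u = u²⁰v, so u·v ≠ v·u and G is not abelian.

Answer: No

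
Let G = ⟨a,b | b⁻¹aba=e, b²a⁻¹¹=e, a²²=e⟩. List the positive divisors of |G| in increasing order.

|G| = 44 = 2² · 11. By Lagrange's theorem the order of any subgroup divides 44; the divisors of 44 are 1, 2, 4, 11, 22, 44.

Answer: 1, 2, 4, 11, 22, 44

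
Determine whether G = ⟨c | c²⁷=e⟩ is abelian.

G has a single generator, so G is cyclic and hence abelian.

Answer: Yes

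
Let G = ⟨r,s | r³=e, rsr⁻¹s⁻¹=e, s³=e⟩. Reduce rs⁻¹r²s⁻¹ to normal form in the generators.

Multiply left to right, reducing at each step:
  r · s⁻¹ = rs²
  (rs²) · r² = s²
  (s²) · s⁻¹ = s

Answer: s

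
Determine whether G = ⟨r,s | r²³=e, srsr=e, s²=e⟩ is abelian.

r·s = rs but s·r = r²²s, so r·s ≠ s·r and G is not abelian.

Answer: No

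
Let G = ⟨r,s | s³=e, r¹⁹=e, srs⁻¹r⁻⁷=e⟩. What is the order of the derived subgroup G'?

G' = [G, G] is generated by all commutators. The generator-pair commutators are: [r, s] = r¹³.
The subgroup they normally generate is {e, r, r², r³, r⁴, r⁵, r⁶, r⁷, r⁸, r⁹, r¹⁰, r¹¹, r¹², r¹³, r¹⁴, r¹⁵, r¹⁶, r¹⁷, r¹⁸}, of order 19.
Check: |G/G'| = 57/19 = 3 is the order of the abelianisation.

Answer: 19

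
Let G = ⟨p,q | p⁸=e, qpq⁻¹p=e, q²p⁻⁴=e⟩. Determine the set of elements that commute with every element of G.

An element z ∈ Z(G) iff z commutes with every generator.
For example p⁴ is central: (p⁴)·p = p⁵ = p·(p⁴); (p⁴)·q = q⁻¹ = q·(p⁴).
Whereas p ∉ Z(G) since p·q = pq ≠ p³q⁻¹ = q·p.
Checking each of the 16 elements this way gives Z(G) = {e, p⁴}, of order 2.

Answer: {e, p⁴}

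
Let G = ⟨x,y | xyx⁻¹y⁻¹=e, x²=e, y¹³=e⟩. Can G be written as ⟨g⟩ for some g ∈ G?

|G| = 26. The element xy has order 26 (its powers give 26 distinct elements), so ⟨xy⟩ = G and G is cyclic.

Answer: Yes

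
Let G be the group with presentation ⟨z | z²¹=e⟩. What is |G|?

G is generated by a single element, so G is cyclic. The relator gives z²¹ = e and no smaller power is forced to be e, so the 21 powers {e, z, z², z³, z⁴, z⁵, z⁶, z⁷, z⁸, z⁹, z²⁰, z¹², z¹³, z¹¹, z¹⁰, z¹⁴, z¹⁵, z¹⁶, z¹⁷, z¹⁸, z¹⁹} are distinct. Hence |G| = 21.

Answer: 21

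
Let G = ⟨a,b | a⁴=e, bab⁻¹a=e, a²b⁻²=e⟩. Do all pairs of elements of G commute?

a·b = ab but b·a = ab⁻¹, so a·b ≠ b·a and G is not abelian.

Answer: No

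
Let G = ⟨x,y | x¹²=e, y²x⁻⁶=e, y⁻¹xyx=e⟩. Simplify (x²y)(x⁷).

Compute (x²y) · (x⁷) by multiplying left to right and reducing via the relations at each step:
  (x²y) · x⁷ = xy⁻¹

Answer: xy⁻¹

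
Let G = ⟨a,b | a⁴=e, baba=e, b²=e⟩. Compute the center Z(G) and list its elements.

An element z ∈ Z(G) iff z commutes with every generator.
For example a² is central: (a²)·a = a³ = a·(a²); (a²)·b = a²b = b·(a²).
Whereas a ∉ Z(G) since a·b = ab ≠ a³b = b·a.
Checking each of the 8 elements this way gives Z(G) = {e, a²}, of order 2.

Answer: {e, a²}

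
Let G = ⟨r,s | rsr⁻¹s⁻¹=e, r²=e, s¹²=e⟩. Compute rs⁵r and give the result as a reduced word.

Multiply left to right, reducing at each step:
  r · s⁵ = rs⁵
  (rs⁵) · r = s⁵

Answer: s⁵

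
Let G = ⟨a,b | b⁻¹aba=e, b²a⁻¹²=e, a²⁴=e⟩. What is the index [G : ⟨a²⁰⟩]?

First find ord(a²⁰) by computing successive powers:
  (a²⁰)¹ = a²⁰, (a²⁰)² = a¹⁶, (a²⁰)³ = a¹², (a²⁰)⁴ = a⁸, (a²⁰)⁵ = a⁴, (a²⁰)⁶ = e.
So |⟨a²⁰⟩| = ord(a²⁰) = 6. With |G| = 48, by Lagrange [G : ⟨a²⁰⟩] = 48/6 = 8.

Answer: 8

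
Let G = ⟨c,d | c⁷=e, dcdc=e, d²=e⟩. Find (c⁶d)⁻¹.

The order of (c⁶d) is 2 (smallest k with (c⁶d)ᵏ = e), so (c⁶d)⁻¹ = (c⁶d)¹ = c⁶d.
Check: (c⁶d) · (c⁶d) → (c⁶d) · c⁶ = d;   d · d = e, giving e as required.

Answer: c⁶d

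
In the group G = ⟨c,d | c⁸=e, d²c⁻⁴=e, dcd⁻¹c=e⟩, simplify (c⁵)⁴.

Compute successive powers of (c⁵), reducing at each step:
  (c⁵)²: (c⁵) · c⁵ = c²
  (c⁵)³: (c²) · c⁵ = c⁷
  (c⁵)⁴: (c⁷) · c⁵ = c⁴

Answer: c⁴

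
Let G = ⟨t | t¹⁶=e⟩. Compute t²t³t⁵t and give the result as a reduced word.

Multiply left to right, reducing at each step:
  (t²) · t³ = t⁵
  (t⁵) · t⁵ = t¹⁰
  (t¹⁰) · t = t¹¹

Answer: t¹¹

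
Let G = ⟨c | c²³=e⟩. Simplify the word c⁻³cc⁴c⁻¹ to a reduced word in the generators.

Multiply left to right, reducing at each step:
  (c²⁰) · c = c²¹
  (c²¹) · c⁴ = c²
  (c²) · c⁻¹ = c

Answer: c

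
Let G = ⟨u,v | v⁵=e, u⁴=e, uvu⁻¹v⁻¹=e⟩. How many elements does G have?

Enumerate words in the generators, reducing via the relations: the distinct elements are
  {e, u, v, uv, u², u³, v², v³, v⁴, uv², uv³, uv⁴, u²v, u³v, u²v², u²v³, u²v⁴, u³v², u³v³, u³v⁴}.
No further products give new elements, so |G| = 20.

Answer: 20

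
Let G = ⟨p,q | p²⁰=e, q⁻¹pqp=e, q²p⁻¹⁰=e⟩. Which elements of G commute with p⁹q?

⟨p⁹q⟩ ⊆ C_G(p⁹q) since powers of p⁹q commute with p⁹q; so |C_G(p⁹q)| ≥ |⟨p⁹q⟩| = 4.
By orbit–stabilizer, |C_G(p⁹q)| = |G| / |conj. class of p⁹q| = 40 / 10 = 4.
The 4 elements commuting with p⁹q are {e, p¹⁰, p⁹q, p⁹q⁻¹}.

Answer: {e, p¹⁰, p⁹q, p⁹q⁻¹}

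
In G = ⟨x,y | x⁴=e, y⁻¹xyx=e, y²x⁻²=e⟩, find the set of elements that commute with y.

⟨y⟩ ⊆ C_G(y) since powers of y commute with y; so |C_G(y)| ≥ |⟨y⟩| = 4.
By orbit–stabilizer, |C_G(y)| = |G| / |conj. class of y| = 8 / 2 = 4.
The 4 elements commuting with y are {e, x², y, y⁻¹}.

Answer: {e, x², y, y⁻¹}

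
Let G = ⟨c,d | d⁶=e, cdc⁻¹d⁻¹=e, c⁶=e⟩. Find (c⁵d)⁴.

Compute successive powers of (c⁵d), reducing at each step:
  (c⁵d)²: (c⁵d) · c⁵ = c⁴d;   (c⁴d) · d = c⁴d²
  (c⁵d)³: (c⁴d²) · c⁵ = c³d²;   (c³d²) · d = c³d³
  (c⁵d)⁴: (c³d³) · c⁵ = c²d³;   (c²d³) · d = c²d⁴

Answer: c²d⁴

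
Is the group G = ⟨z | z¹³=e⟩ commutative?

G has a single generator, so G is cyclic and hence abelian.

Answer: Yes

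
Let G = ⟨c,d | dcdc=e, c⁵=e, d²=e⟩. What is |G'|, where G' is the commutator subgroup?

G' = [G, G] is generated by all commutators. The generator-pair commutators are: [c, d] = c².
The subgroup they normally generate is {e, c, c², c³, c⁴}, of order 5.
Check: |G/G'| = 10/5 = 2 is the order of the abelianisation.

Answer: 5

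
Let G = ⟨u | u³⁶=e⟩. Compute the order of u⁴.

Compute successive powers until reaching e:
  (u⁴)¹ = u⁴, (u⁴)² = u⁸, (u⁴)³ = u¹², (u⁴)⁴ = u¹⁶, (u⁴)⁵ = u²⁰, (u⁴)⁶ = u²⁴, (u⁴)⁷ = u²⁸, (u⁴)⁸ = u³², (u⁴)⁹ = e.
The smallest positive k with (u⁴)ᵏ = e is 9.

Answer: 9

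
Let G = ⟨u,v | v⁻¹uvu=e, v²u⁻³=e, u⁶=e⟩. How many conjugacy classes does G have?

The conjugacy classes (representative and size) are:
  [e] (size 1), [u] (size 2), [u²] (size 2), [u³] (size 1), [uv⁻¹] (size 3), [u²v⁻¹] (size 3).
Class equation: 1 + 2 + 2 + 1 + 3 + 3 = 12 = |G|. So G has 6 conjugacy classes.

Answer: 6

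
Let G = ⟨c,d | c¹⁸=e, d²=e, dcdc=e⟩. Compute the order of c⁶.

Compute successive powers until reaching e:
  (c⁶)¹ = c⁶, (c⁶)² = c¹², (c⁶)³ = e.
The smallest positive k with (c⁶)ᵏ = e is 3.

Answer: 3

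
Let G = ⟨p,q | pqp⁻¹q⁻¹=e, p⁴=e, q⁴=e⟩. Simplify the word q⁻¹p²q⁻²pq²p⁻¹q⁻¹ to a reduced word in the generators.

Multiply left to right, reducing at each step:
  (q³) · p² = p²q³
  (p²q³) · q⁻² = p²q
  (p²q) · p = p³q
  (p³q) · q² = p³q³
  (p³q³) · p⁻¹ = p²q³
  (p²q³) · q⁻¹ = p²q²

Answer: p²q²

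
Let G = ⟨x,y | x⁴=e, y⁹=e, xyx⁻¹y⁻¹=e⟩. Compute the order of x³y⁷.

Compute successive powers until reaching e:
  (x³y⁷)¹ = x³y⁷, (x³y⁷)² = x²y⁵, (x³y⁷)³ = xy³, (x³y⁷)⁴ = y, (x³y⁷)⁵ = x³y⁸, (x³y⁷)⁶ = x²y⁶, (x³y⁷)⁷ = xy⁴, (x³y⁷)⁸ = y², (x³y⁷)⁹ = x³, (x³y⁷)¹⁰ = x²y⁷, (x³y⁷)¹¹ = xy⁵, (x³y⁷)¹² = y³, (x³y⁷)¹³ = x³y, (x³y⁷)¹⁴ = x²y⁸, (x³y⁷)¹⁵ = xy⁶, (x³y⁷)¹⁶ = y⁴, (x³y⁷)¹⁷ = x³y², (x³y⁷)¹⁸ = x², (x³y⁷)¹⁹ = xy⁷, (x³y⁷)²⁰ = y⁵, (x³y⁷)²¹ = x³y³, (x³y⁷)²² = x²y, (x³y⁷)²³ = xy⁸, (x³y⁷)²⁴ = y⁶, (x³y⁷)²⁵ = x³y⁴, (x³y⁷)²⁶ = x²y², (x³y⁷)²⁷ = x, (x³y⁷)²⁸ = y⁷, (x³y⁷)²⁹ = x³y⁵, (x³y⁷)³⁰ = x²y³, (x³y⁷)³¹ = xy, (x³y⁷)³² = y⁸, (x³y⁷)³³ = x³y⁶, (x³y⁷)³⁴ = x²y⁴, (x³y⁷)³⁵ = xy², (x³y⁷)³⁶ = e.
The smallest positive k with (x³y⁷)ᵏ = e is 36.

Answer: 36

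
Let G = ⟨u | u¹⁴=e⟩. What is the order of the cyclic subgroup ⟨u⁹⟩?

|⟨u⁹⟩| equals the order of u⁹. Compute successive powers until reaching e:
  (u⁹)¹ = u⁹, (u⁹)² = u⁴, (u⁹)³ = u¹³, (u⁹)⁴ = u⁸, (u⁹)⁵ = u³, (u⁹)⁶ = u¹², (u⁹)⁷ = u⁷, (u⁹)⁸ = u², (u⁹)⁹ = u¹¹, (u⁹)¹⁰ = u⁶, (u⁹)¹¹ = u, (u⁹)¹² = u¹⁰, (u⁹)¹³ = u⁵, (u⁹)¹⁴ = e.
The smallest positive k with (u⁹)ᵏ = e is 14, so |⟨u⁹⟩| = 14.

Answer: 14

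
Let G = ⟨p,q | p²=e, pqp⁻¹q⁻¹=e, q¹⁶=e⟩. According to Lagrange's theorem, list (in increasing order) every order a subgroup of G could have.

|G| = 32 = 2⁵. By Lagrange's theorem the order of any subgroup divides 32; the divisors of 32 are 1, 2, 4, 8, 16, 32.

Answer: 1, 2, 4, 8, 16, 32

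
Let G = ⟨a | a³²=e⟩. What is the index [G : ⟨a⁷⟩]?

First find ord(a⁷) by computing successive powers:
  (a⁷)¹ = a⁷, (a⁷)² = a¹⁴, (a⁷)³ = a²¹, (a⁷)⁴ = a²⁸, (a⁷)⁵ = a³, (a⁷)⁶ = a¹⁰, (a⁷)⁷ = a¹⁷, (a⁷)⁸ = a²⁴, (a⁷)⁹ = a³¹, (a⁷)¹⁰ = a⁶, (a⁷)¹¹ = a¹³, (a⁷)¹² = a²⁰, (a⁷)¹³ = a²⁷, (a⁷)¹⁴ = a², (a⁷)¹⁵ = a⁹, (a⁷)¹⁶ = a¹⁶, (a⁷)¹⁷ = a²³, (a⁷)¹⁸ = a³⁰, (a⁷)¹⁹ = a⁵, (a⁷)²⁰ = a¹², (a⁷)²¹ = a¹⁹, (a⁷)²² = a²⁶, (a⁷)²³ = a, (a⁷)²⁴ = a⁸, (a⁷)²⁵ = a¹⁵, (a⁷)²⁶ = a²², (a⁷)²⁷ = a²⁹, (a⁷)²⁸ = a⁴, (a⁷)²⁹ = a¹¹, (a⁷)³⁰ = a¹⁸, (a⁷)³¹ = a²⁵, (a⁷)³² = e.
So |⟨a⁷⟩| = ord(a⁷) = 32. With |G| = 32, by Lagrange [G : ⟨a⁷⟩] = 32/32 = 1.

Answer: 1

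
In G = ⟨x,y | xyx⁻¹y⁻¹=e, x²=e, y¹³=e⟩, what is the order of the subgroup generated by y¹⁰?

|⟨y¹⁰⟩| equals the order of y¹⁰. Compute successive powers until reaching e:
  (y¹⁰)¹ = y¹⁰, (y¹⁰)² = y⁷, (y¹⁰)³ = y⁴, (y¹⁰)⁴ = y, (y¹⁰)⁵ = y¹¹, (y¹⁰)⁶ = y⁸, (y¹⁰)⁷ = y⁵, (y¹⁰)⁸ = y², (y¹⁰)⁹ = y¹², (y¹⁰)¹⁰ = y⁹, (y¹⁰)¹¹ = y⁶, (y¹⁰)¹² = y³, (y¹⁰)¹³ = e.
The smallest positive k with (y¹⁰)ᵏ = e is 13, so |⟨y¹⁰⟩| = 13.

Answer: 13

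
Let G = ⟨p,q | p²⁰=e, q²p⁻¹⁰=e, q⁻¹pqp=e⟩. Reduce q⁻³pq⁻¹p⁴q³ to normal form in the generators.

Multiply left to right, reducing at each step:
  q · p = p⁹q⁻¹
  (p⁹q⁻¹) · q⁻¹ = p¹⁹
  (p¹⁹) · p⁴ = p³
  (p³) · q³ = p³q⁻¹

Answer: p³q⁻¹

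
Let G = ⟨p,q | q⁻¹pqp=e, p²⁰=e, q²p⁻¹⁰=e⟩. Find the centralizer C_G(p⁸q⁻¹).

⟨p⁸q⁻¹⟩ ⊆ C_G(p⁸q⁻¹) since powers of p⁸q⁻¹ commute with p⁸q⁻¹; so |C_G(p⁸q⁻¹)| ≥ |⟨p⁸q⁻¹⟩| = 4.
By orbit–stabilizer, |C_G(p⁸q⁻¹)| = |G| / |conj. class of p⁸q⁻¹| = 40 / 10 = 4.
The 4 elements commuting with p⁸q⁻¹ are {e, p¹⁰, p⁸q, p⁸q⁻¹}.

Answer: {e, p¹⁰, p⁸q, p⁸q⁻¹}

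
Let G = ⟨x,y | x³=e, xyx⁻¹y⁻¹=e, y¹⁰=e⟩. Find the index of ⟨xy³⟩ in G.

First find ord(xy³) by computing successive powers:
  (xy³)¹ = xy³, (xy³)² = x²y⁶, (xy³)³ = y⁹, (xy³)⁴ = xy², (xy³)⁵ = x²y⁵, (xy³)⁶ = y⁸, (xy³)⁷ = xy, (xy³)⁸ = x²y⁴, (xy³)⁹ = y⁷, (xy³)¹⁰ = x, (xy³)¹¹ = x²y³, (xy³)¹² = y⁶, (xy³)¹³ = xy⁹, (xy³)¹⁴ = x²y², (xy³)¹⁵ = y⁵, (xy³)¹⁶ = xy⁸, (xy³)¹⁷ = x²y, (xy³)¹⁸ = y⁴, (xy³)¹⁹ = xy⁷, (xy³)²⁰ = x², (xy³)²¹ = y³, (xy³)²² = xy⁶, (xy³)²³ = x²y⁹, (xy³)²⁴ = y², (xy³)²⁵ = xy⁵, (xy³)²⁶ = x²y⁸, (xy³)²⁷ = y, (xy³)²⁸ = xy⁴, (xy³)²⁹ = x²y⁷, (xy³)³⁰ = e.
So |⟨xy³⟩| = ord(xy³) = 30. With |G| = 30, by Lagrange [G : ⟨xy³⟩] = 30/30 = 1.

Answer: 1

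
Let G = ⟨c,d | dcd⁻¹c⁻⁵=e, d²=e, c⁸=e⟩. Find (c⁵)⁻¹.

The order of (c⁵) is 8 (smallest k with (c⁵)ᵏ = e), so (c⁵)⁻¹ = (c⁵)⁷ = c³.
Check: (c⁵) · (c³) → (c⁵) · c³ = e, giving e as required.

Answer: c³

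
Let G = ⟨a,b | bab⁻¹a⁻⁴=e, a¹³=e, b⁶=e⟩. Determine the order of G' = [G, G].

G' = [G, G] is generated by all commutators. The generator-pair commutators are: [a, b] = a¹⁰.
The subgroup they normally generate is {e, a, a², a³, a⁴, a⁵, a⁶, a⁷, a⁸, a⁹, a¹⁰, a¹¹, a¹²}, of order 13.
Check: |G/G'| = 78/13 = 6 is the order of the abelianisation.

Answer: 13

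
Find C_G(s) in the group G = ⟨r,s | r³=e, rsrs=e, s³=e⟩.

⟨s⟩ ⊆ C_G(s) since powers of s commute with s; so |C_G(s)| ≥ |⟨s⟩| = 3.
By orbit–stabilizer, |C_G(s)| = |G| / |conj. class of s| = 12 / 4 = 3.
The 3 elements commuting with s are {e, s, s²}.

Answer: {e, s, s²}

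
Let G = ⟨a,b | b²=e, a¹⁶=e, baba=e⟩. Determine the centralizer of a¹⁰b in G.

⟨a¹⁰b⟩ ⊆ C_G(a¹⁰b) since powers of a¹⁰b commute with a¹⁰b; so |C_G(a¹⁰b)| ≥ |⟨a¹⁰b⟩| = 2.
By orbit–stabilizer, |C_G(a¹⁰b)| = |G| / |conj. class of a¹⁰b| = 32 / 8 = 4.
The 4 elements commuting with a¹⁰b are {e, a⁸, a²b, a¹⁰b}.

Answer: {e, a⁸, a²b, a¹⁰b}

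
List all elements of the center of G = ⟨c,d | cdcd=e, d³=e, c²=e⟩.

An element z ∈ Z(G) iff z commutes with every generator.
For example e is central: e·c = c = c·e; e·d = d = d·e.
Whereas c ∉ Z(G) since c·d = cd ≠ cd² = d·c.
Checking each of the 6 elements this way gives Z(G) = {e}, of order 1.

Answer: {e}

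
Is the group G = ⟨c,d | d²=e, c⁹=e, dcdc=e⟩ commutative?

c·d = cd but d·c = c⁸d, so c·d ≠ d·c and G is not abelian.

Answer: No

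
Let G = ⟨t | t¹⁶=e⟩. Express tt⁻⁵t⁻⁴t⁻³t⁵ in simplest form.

Multiply left to right, reducing at each step:
  t · t⁻⁵ = t¹²
  (t¹²) · t⁻⁴ = t⁸
  (t⁸) · t⁻³ = t⁵
  (t⁵) · t⁵ = t¹⁰

Answer: t¹⁰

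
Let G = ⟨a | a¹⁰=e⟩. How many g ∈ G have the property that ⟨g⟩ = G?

G is cyclic of order 10. An element generates G iff its order is 10, and a cyclic group of order 10 has exactly φ(10) = 4 such elements.

Answer: 4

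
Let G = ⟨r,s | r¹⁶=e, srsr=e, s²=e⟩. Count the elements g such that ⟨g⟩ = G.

⟨g⟩ = G would require ord(g) = |G| = 32, but the maximum element order in G is 16 < 32. So G is not cyclic and no single element generates it: the count is 0.

Answer: 0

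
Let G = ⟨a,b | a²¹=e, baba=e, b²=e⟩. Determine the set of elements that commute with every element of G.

An element z ∈ Z(G) iff z commutes with every generator.
For example e is central: e·a = a = a·e; e·b = b = b·e.
Whereas a ∉ Z(G) since a·b = ab ≠ a²⁰b = b·a.
Checking each of the 42 elements this way gives Z(G) = {e}, of order 1.

Answer: {e}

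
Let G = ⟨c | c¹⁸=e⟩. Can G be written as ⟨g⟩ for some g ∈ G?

|G| = 18. The element c has order 18 (its powers give 18 distinct elements), so ⟨c⟩ = G and G is cyclic.

Answer: Yes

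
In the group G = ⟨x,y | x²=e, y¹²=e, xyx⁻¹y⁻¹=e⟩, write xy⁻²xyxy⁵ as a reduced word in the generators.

Multiply left to right, reducing at each step:
  x · y⁻² = xy¹⁰
  (xy¹⁰) · x = y¹⁰
  (y¹⁰) · y = y¹¹
  (y¹¹) · x = xy¹¹
  (xy¹¹) · y⁵ = xy⁴

Answer: xy⁴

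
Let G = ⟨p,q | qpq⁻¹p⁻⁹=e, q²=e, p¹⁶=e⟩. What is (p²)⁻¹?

The order of (p²) is 8 (smallest k with (p²)ᵏ = e), so (p²)⁻¹ = (p²)⁷ = p¹⁴.
Check: (p²) · (p¹⁴) → (p²) · p¹⁴ = e, giving e as required.

Answer: p¹⁴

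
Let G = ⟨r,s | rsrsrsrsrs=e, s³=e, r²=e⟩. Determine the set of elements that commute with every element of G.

An element z ∈ Z(G) iff z commutes with every generator.
For example e is central: e·r = r = r·e; e·s = s = s·e.
Whereas r ∉ Z(G) since r·s = rs ≠ sr = s·r.
Checking each of the 60 elements this way gives Z(G) = {e}, of order 1.

Answer: {e}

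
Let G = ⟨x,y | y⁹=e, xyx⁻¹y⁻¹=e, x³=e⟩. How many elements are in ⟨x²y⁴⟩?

|⟨x²y⁴⟩| equals the order of x²y⁴. Compute successive powers until reaching e:
  (x²y⁴)¹ = x²y⁴, (x²y⁴)² = xy⁸, (x²y⁴)³ = y³, (x²y⁴)⁴ = x²y⁷, (x²y⁴)⁵ = xy², (x²y⁴)⁶ = y⁶, (x²y⁴)⁷ = x²y, (x²y⁴)⁸ = xy⁵, (x²y⁴)⁹ = e.
The smallest positive k with (x²y⁴)ᵏ = e is 9, so |⟨x²y⁴⟩| = 9.

Answer: 9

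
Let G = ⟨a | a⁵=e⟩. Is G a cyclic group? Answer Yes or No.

|G| = 5. The element a has order 5 (its powers give 5 distinct elements), so ⟨a⟩ = G and G is cyclic.

Answer: Yes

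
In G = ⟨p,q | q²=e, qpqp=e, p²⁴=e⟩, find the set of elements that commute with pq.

⟨pq⟩ ⊆ C_G(pq) since powers of pq commute with pq; so |C_G(pq)| ≥ |⟨pq⟩| = 2.
By orbit–stabilizer, |C_G(pq)| = |G| / |conj. class of pq| = 48 / 12 = 4.
The 4 elements commuting with pq are {e, p¹², pq, p¹³q}.

Answer: {e, p¹², pq, p¹³q}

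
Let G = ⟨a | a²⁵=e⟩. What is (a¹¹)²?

Compute successive powers of (a¹¹), reducing at each step:
  (a¹¹)²: (a¹¹) · a¹¹ = a²²

Answer: a²²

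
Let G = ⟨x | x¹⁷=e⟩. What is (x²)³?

Compute successive powers of (x²), reducing at each step:
  (x²)²: (x²) · x² = x⁴
  (x²)³: (x⁴) · x² = x⁶

Answer: x⁶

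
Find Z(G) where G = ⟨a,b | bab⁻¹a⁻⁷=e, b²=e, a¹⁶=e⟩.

An element z ∈ Z(G) iff z commutes with every generator.
For example a⁸ is central: (a⁸)·a = a⁹ = a·(a⁸); (a⁸)·b = a⁸b = b·(a⁸).
Whereas a ∉ Z(G) since a·b = ab ≠ a⁷b = b·a.
Checking each of the 32 elements this way gives Z(G) = {e, a⁸}, of order 2.

Answer: {e, a⁸}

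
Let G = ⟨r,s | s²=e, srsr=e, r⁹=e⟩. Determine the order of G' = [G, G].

G' = [G, G] is generated by all commutators. The generator-pair commutators are: [r, s] = r².
The subgroup they normally generate is {e, r, r², r³, r⁴, r⁵, r⁶, r⁷, r⁸}, of order 9.
Check: |G/G'| = 18/9 = 2 is the order of the abelianisation.

Answer: 9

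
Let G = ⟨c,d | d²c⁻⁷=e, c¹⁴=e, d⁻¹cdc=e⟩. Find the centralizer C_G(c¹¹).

⟨c¹¹⟩ ⊆ C_G(c¹¹) since powers of c¹¹ commute with c¹¹; so |C_G(c¹¹)| ≥ |⟨c¹¹⟩| = 14.
By orbit–stabilizer, |C_G(c¹¹)| = |G| / |conj. class of c¹¹| = 28 / 2 = 14.
The 14 elements commuting with c¹¹ are {e, c, c², c³, c⁴, c⁵, c⁶, c⁷, c⁸, c⁹, c¹⁰, c¹¹, c¹², c¹³}.

Answer: {e, c, c², c³, c⁴, c⁵, c⁶, c⁷, c⁸, c⁹, c¹⁰, c¹¹, c¹², c¹³}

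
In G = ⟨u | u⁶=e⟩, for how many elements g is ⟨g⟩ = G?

G is cyclic of order 6. An element generates G iff its order is 6, and a cyclic group of order 6 has exactly φ(6) = 2 such elements.

Answer: 2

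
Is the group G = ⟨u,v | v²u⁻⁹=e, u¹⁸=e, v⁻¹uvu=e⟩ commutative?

u·v = uv but v·u = u⁸v⁻¹, so u·v ≠ v·u and G is not abelian.

Answer: No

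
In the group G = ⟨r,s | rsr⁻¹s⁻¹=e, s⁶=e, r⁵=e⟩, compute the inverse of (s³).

The order of (s³) is 2 (smallest k with (s³)ᵏ = e), so (s³)⁻¹ = (s³)¹ = s³.
Check: (s³) · (s³) → (s³) · s³ = e, giving e as required.

Answer: s³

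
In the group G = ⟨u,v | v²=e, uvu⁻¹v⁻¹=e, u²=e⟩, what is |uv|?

Compute successive powers until reaching e:
  (uv)¹ = uv, (uv)² = e.
The smallest positive k with (uv)ᵏ = e is 2.

Answer: 2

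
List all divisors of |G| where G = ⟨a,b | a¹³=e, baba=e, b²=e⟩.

|G| = 26 = 2 · 13. By Lagrange's theorem the order of any subgroup divides 26; the divisors of 26 are 1, 2, 13, 26.

Answer: 1, 2, 13, 26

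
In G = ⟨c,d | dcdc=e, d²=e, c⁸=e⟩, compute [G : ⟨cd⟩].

First find ord(cd) by computing successive powers:
  (cd)¹ = cd, (cd)² = e.
So |⟨cd⟩| = ord(cd) = 2. With |G| = 16, by Lagrange [G : ⟨cd⟩] = 16/2 = 8.

Answer: 8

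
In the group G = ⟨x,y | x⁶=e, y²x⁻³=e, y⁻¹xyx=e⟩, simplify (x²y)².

Compute successive powers of (x²y), reducing at each step:
  (x²y)²: (x²y) · x² = y;   y · y = x³

Answer: x³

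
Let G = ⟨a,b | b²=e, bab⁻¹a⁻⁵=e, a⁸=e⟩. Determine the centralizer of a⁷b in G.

⟨a⁷b⟩ ⊆ C_G(a⁷b) since powers of a⁷b commute with a⁷b; so |C_G(a⁷b)| ≥ |⟨a⁷b⟩| = 8.
By orbit–stabilizer, |C_G(a⁷b)| = |G| / |conj. class of a⁷b| = 16 / 2 = 8.
The 8 elements commuting with a⁷b are {e, a², a⁴, a⁶, a⁵b, ab, a⁷b, a³b}.

Answer: {e, a², a⁴, a⁶, a⁵b, ab, a⁷b, a³b}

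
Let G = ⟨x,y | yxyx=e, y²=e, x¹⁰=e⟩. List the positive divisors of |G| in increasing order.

|G| = 20 = 2² · 5. By Lagrange's theorem the order of any subgroup divides 20; the divisors of 20 are 1, 2, 4, 5, 10, 20.

Answer: 1, 2, 4, 5, 10, 20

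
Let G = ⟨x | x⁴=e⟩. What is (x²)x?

Compute (x²) · x by multiplying left to right and reducing via the relations at each step:
  (x²) · x = x³

Answer: x³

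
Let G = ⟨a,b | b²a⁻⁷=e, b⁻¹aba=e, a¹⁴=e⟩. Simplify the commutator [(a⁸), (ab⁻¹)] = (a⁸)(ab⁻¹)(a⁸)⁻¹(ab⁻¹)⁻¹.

[(a⁸), (ab⁻¹)] = (a⁸)·(ab⁻¹)·(a⁸)⁻¹·(ab⁻¹)⁻¹.
  (a⁸) · (ab⁻¹) = a²b
  (a²b) · (a⁶) = a³b⁻¹
  (a³b⁻¹) · (ab) = a²

Answer: a²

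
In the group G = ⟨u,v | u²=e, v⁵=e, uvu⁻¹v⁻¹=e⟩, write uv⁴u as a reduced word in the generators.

Multiply left to right, reducing at each step:
  u · v⁴ = uv⁴
  (uv⁴) · u = v⁴

Answer: v⁴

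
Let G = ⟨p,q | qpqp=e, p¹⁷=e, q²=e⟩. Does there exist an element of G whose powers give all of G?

Every cyclic group is abelian. But p·q = pq while q·p = p¹⁶q, so p·q ≠ q·p and G is not abelian. Hence G is not cyclic.

Answer: No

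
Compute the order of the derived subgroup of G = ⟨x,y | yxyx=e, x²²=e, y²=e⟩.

G' = [G, G] is generated by all commutators. The generator-pair commutators are: [x, y] = x².
The subgroup they normally generate is {e, x², x⁴, x⁶, x⁸, x¹⁰, x¹², x¹⁴, x¹⁶, x¹⁸, x²⁰}, of order 11.
Check: |G/G'| = 44/11 = 4 is the order of the abelianisation.

Answer: 11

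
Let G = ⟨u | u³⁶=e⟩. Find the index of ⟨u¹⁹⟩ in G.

First find ord(u¹⁹) by computing successive powers:
  (u¹⁹)¹ = u¹⁹, (u¹⁹)² = u², (u¹⁹)³ = u²¹, (u¹⁹)⁴ = u⁴, (u¹⁹)⁵ = u²³, (u¹⁹)⁶ = u⁶, (u¹⁹)⁷ = u²⁵, (u¹⁹)⁸ = u⁸, (u¹⁹)⁹ = u²⁷, (u¹⁹)¹⁰ = u¹⁰, (u¹⁹)¹¹ = u²⁹, (u¹⁹)¹² = u¹², (u¹⁹)¹³ = u³¹, (u¹⁹)¹⁴ = u¹⁴, (u¹⁹)¹⁵ = u³³, (u¹⁹)¹⁶ = u¹⁶, (u¹⁹)¹⁷ = u³⁵, (u¹⁹)¹⁸ = u¹⁸, (u¹⁹)¹⁹ = u, (u¹⁹)²⁰ = u²⁰, (u¹⁹)²¹ = u³, (u¹⁹)²² = u²², (u¹⁹)²³ = u⁵, (u¹⁹)²⁴ = u²⁴, (u¹⁹)²⁵ = u⁷, (u¹⁹)²⁶ = u²⁶, (u¹⁹)²⁷ = u⁹, (u¹⁹)²⁸ = u²⁸, (u¹⁹)²⁹ = u¹¹, (u¹⁹)³⁰ = u³⁰, (u¹⁹)³¹ = u¹³, (u¹⁹)³² = u³², (u¹⁹)³³ = u¹⁵, (u¹⁹)³⁴ = u³⁴, (u¹⁹)³⁵ = u¹⁷, (u¹⁹)³⁶ = e.
So |⟨u¹⁹⟩| = ord(u¹⁹) = 36. With |G| = 36, by Lagrange [G : ⟨u¹⁹⟩] = 36/36 = 1.

Answer: 1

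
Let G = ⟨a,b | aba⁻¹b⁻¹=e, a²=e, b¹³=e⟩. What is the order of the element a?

Compute successive powers until reaching e:
  a¹ = a, a² = e.
The smallest positive k with aᵏ = e is 2.

Answer: 2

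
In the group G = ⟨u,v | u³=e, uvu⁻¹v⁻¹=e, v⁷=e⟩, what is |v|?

Compute successive powers until reaching e:
  v¹ = v, v² = v², v³ = v³, v⁴ = v⁴, v⁵ = v⁵, v⁶ = v⁶, v⁷ = e.
The smallest positive k with vᵏ = e is 7.

Answer: 7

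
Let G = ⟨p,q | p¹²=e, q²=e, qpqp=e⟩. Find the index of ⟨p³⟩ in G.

First find ord(p³) by computing successive powers:
  (p³)¹ = p³, (p³)² = p⁶, (p³)³ = p⁹, (p³)⁴ = e.
So |⟨p³⟩| = ord(p³) = 4. With |G| = 24, by Lagrange [G : ⟨p³⟩] = 24/4 = 6.

Answer: 6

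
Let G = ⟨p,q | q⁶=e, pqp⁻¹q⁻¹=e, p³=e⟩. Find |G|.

Enumerate words in the generators, reducing via the relations: the distinct elements are
  {e, p, q, pq, p², q², q³, q⁴, q⁵, pq², pq³, pq⁴, pq⁵, p²q, p²q², p²q³, p²q⁴, p²q⁵}.
No further products give new elements, so |G| = 18.

Answer: 18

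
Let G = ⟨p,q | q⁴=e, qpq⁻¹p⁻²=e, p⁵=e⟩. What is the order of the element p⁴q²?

Compute successive powers until reaching e:
  (p⁴q²)¹ = p⁴q², (p⁴q²)² = e.
The smallest positive k with (p⁴q²)ᵏ = e is 2.

Answer: 2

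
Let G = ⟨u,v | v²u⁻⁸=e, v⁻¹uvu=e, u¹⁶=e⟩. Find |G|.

Enumerate words in the generators, reducing via the relations: the distinct elements are
  {e, u, v, uv, u², u³, u⁴, u⁵, u⁶, u⁷, u⁸, u⁹, u²v, u³v, u¹², u¹³, u¹¹, u¹⁰, u¹⁴, u¹⁵, u⁴v, u⁵v, u⁶v, u⁷v, v⁻¹, uv⁻¹, u²v⁻¹, u³v⁻¹, u⁴v⁻¹, u⁵v⁻¹, u⁶v⁻¹, u⁷v⁻¹}.
No further products give new elements, so |G| = 32.

Answer: 32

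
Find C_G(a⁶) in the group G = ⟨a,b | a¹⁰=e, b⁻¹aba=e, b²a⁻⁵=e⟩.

⟨a⁶⟩ ⊆ C_G(a⁶) since powers of a⁶ commute with a⁶; so |C_G(a⁶)| ≥ |⟨a⁶⟩| = 5.
By orbit–stabilizer, |C_G(a⁶)| = |G| / |conj. class of a⁶| = 20 / 2 = 10.
The 10 elements commuting with a⁶ are {e, a, a², a³, a⁴, a⁵, a⁶, a⁷, a⁸, a⁹}.

Answer: {e, a, a², a³, a⁴, a⁵, a⁶, a⁷, a⁸, a⁹}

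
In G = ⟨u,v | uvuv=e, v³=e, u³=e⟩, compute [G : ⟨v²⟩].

First find ord(v²) by computing successive powers:
  (v²)¹ = v², (v²)² = v, (v²)³ = e.
So |⟨v²⟩| = ord(v²) = 3. With |G| = 12, by Lagrange [G : ⟨v²⟩] = 12/3 = 4.

Answer: 4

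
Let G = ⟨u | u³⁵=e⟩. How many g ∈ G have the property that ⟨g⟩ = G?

G is cyclic of order 35. An element generates G iff its order is 35, and a cyclic group of order 35 has exactly φ(35) = 24 such elements.

Answer: 24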